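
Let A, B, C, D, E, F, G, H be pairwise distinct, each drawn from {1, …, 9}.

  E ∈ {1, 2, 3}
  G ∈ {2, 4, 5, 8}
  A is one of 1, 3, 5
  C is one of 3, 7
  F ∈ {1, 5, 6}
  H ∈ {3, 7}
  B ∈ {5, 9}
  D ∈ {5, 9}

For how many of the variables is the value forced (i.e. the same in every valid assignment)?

B and D share exactly the 2 values {5, 9}; by pigeonhole those values go to them, so strike 5, 9 from A, F, G.
C and H between them cover only {3, 7} — a naked pair. Remove those values from A, E.
That leaves A = 1. Strike 1 from E, F.
E's domain is down to {2}, so E = 2. Strike 2 from G.
F's domain is down to {6}, so F = 6.
Determined: A=1, E=2, F=6. The other variables each still have more than one consistent value. That makes 3.

3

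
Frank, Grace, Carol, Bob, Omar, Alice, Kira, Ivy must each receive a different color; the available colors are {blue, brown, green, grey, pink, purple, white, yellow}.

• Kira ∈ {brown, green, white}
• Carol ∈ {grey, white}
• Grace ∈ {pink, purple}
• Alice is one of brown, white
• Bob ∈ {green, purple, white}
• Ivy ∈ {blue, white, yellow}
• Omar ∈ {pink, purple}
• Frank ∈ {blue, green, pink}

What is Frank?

blue

Among the 8 variables, grey fits only Carol (and all 8 values in {blue, brown, green, grey, pink, purple, white, yellow} must be used), so Carol = grey.
Among the 7 still-open variables, yellow fits only Ivy (and all 7 values in {blue, brown, green, pink, purple, white, yellow} must be used), so Ivy = yellow.
The 6 still-open variables draw from only 6 values {blue, brown, green, pink, purple, white}, so each is used; only Frank can be blue, hence Frank = blue.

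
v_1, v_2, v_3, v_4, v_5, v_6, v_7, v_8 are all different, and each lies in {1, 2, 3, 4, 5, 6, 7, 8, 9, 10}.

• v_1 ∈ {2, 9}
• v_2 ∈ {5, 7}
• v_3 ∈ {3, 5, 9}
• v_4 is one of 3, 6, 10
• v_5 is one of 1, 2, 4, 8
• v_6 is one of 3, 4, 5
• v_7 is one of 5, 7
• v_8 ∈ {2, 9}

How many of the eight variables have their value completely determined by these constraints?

v_1 and v_8 share exactly the 2 values {2, 9}; by pigeonhole those values go to them, so strike 2, 9 from v_3, v_5.
v_2 and v_7 share exactly the 2 values {5, 7}; by pigeonhole those values go to them, so strike 5, 7 from v_3, v_6.
v_3 must be 3 (only option left). So v_4, v_6 can't be 3.
v_6 has just one choice, so v_6 = 4. Remove 4 from v_5.
Determined: v_3=3, v_6=4. The other variables each still have more than one consistent value. That makes 2.

2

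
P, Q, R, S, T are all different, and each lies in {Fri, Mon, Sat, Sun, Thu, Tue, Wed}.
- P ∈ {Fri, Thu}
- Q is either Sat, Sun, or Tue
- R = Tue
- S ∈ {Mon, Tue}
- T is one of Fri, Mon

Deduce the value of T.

R's domain is down to {Tue}, so R = Tue. Eliminate Tue elsewhere: Q, S.
That leaves S = Mon. So T can't be Mon.
So T = Fri.

Fri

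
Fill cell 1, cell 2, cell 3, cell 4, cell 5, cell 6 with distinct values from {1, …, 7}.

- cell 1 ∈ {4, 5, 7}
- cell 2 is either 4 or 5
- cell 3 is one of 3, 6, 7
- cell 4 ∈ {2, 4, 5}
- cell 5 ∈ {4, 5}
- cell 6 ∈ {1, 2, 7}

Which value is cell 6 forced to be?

1

cell 2 and cell 5 between them cover only {4, 5} — a naked pair. Remove those values from cell 1, cell 4.
That leaves cell 1 = 7. Eliminate 7 elsewhere: cell 3, cell 6.
cell 4's domain is down to {2}, so cell 4 = 2. Remove 2 from cell 6.
So cell 6 = 1.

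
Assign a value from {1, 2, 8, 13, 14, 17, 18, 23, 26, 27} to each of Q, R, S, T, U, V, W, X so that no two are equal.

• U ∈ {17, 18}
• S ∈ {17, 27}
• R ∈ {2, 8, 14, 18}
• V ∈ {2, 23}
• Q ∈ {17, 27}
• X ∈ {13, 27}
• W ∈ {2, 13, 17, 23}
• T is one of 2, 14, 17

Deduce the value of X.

Among the 8 variables, 8 fits only R (and all 8 values in {2, 8, 13, 14, 17, 18, 23, 27} must be used), so R = 8.
The 7 still-open variables draw from only 7 values {2, 13, 14, 17, 18, 23, 27}, so each is used; only T can be 14, hence T = 14.
The 6 still-open variables draw from only 6 values {2, 13, 17, 18, 23, 27}, so each is used; only U can be 18, hence U = 18.
Q and S between them cover only {17, 27} — a naked pair. Remove those values from W, X.
So X = 13.

13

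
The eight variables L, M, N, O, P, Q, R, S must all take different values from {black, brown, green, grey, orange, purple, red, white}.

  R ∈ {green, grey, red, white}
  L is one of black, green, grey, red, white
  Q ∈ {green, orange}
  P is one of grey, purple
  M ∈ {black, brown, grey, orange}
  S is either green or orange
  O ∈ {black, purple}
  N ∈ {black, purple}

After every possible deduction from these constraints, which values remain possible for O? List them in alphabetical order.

Among the 8 variables, brown fits only M (and all 8 values in {black, brown, green, grey, orange, purple, red, white} must be used), so M = brown.
N and O between them cover only {black, purple} — a naked pair. Remove those values from L, P.
That leaves P = grey. Strike grey from L, R.
The 2 variables Q and S are confined to {green, orange}, which locks those values in; drop them from L, R.
No further eliminations apply; O can still be any of black, purple.

black, purple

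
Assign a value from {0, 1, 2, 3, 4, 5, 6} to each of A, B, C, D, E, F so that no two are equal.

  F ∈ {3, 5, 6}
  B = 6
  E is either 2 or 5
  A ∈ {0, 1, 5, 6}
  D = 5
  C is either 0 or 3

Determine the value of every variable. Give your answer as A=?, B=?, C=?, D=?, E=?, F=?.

A=1, B=6, C=0, D=5, E=2, F=3

B must be 6 (only option left). So A, F can't be 6.
D has just one choice, so D = 5. Strike 5 from A, E, F.
E's domain is down to {2}, so E = 2.
That leaves F = 3. Strike 3 from C.
That leaves C = 0. Eliminate 0 elsewhere: A.
A must be 1 (only option left).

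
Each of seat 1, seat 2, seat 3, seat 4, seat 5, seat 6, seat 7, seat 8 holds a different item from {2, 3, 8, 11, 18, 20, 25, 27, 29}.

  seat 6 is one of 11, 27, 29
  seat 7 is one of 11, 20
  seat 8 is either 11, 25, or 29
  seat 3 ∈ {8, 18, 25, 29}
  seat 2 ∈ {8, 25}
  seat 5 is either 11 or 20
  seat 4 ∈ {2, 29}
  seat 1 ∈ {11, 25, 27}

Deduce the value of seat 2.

8

The 8 variables draw from only 8 values {2, 8, 11, 18, 20, 25, 27, 29}, so each is used; only seat 4 can be 2, hence seat 4 = 2.
The 7 still-open variables together cover exactly {8, 11, 18, 20, 25, 27, 29} — 7 values for 7 variables — and 18 appears only in seat 3's list, so seat 3 = 18.
The 6 still-open variables draw from only 6 values {8, 11, 20, 25, 27, 29}, so each is used; only seat 2 can be 8, hence seat 2 = 8.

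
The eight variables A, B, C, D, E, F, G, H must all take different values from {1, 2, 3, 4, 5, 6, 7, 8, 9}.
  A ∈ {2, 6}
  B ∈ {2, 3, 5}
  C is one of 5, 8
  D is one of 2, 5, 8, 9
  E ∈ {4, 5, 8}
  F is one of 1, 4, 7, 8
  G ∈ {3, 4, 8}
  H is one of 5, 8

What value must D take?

9

C and H share exactly the 2 values {5, 8}; by pigeonhole those values go to them, so strike 5, 8 from B, D, E, F, G.
E's domain is down to {4}, so E = 4. Eliminate 4 elsewhere: F, G.
That leaves G = 3. Eliminate 3 elsewhere: B.
B must be 2 (only option left). Remove 2 from A, D.
So D = 9.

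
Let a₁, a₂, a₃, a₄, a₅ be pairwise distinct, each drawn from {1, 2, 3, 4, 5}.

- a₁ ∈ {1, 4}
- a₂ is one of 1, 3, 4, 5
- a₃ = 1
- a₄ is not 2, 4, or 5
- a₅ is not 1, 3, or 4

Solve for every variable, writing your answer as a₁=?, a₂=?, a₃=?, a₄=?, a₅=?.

a₃ must be 1 (only option left). So a₁, a₂, a₄ can't be 1.
a₄ has just one choice, so a₄ = 3. Remove 3 from a₂.
a₁'s domain is down to {4}, so a₁ = 4. So a₂ can't be 4.
a₂ must be 5 (only option left). Remove 5 from a₅.
a₅ must be 2 (only option left).

a₁=4, a₂=5, a₃=1, a₄=3, a₅=2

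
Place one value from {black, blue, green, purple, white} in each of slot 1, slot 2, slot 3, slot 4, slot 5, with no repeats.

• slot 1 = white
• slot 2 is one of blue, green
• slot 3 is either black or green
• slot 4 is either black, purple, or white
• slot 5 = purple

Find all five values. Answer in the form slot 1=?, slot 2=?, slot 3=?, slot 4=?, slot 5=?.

slot 1=white, slot 2=blue, slot 3=green, slot 4=black, slot 5=purple

slot 1 has just one choice, so slot 1 = white. Eliminate white elsewhere: slot 4.
slot 5 has just one choice, so slot 5 = purple. Eliminate purple elsewhere: slot 4.
slot 4 must be black (only option left). So slot 3 can't be black.
slot 3's domain is down to {green}, so slot 3 = green. Eliminate green elsewhere: slot 2.
slot 2 must be blue (only option left).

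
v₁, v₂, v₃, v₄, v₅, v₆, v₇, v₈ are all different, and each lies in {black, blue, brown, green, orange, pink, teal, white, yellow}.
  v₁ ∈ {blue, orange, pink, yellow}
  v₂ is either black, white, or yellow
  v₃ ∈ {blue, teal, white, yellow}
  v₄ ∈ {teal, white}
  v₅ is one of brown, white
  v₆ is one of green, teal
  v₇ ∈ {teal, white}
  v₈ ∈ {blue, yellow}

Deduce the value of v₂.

v₄ and v₇ between them cover only {teal, white} — a naked pair. Remove those values from v₂, v₃, v₅, v₆.
v₅'s domain is down to {brown}, so v₅ = brown.
That leaves v₆ = green.
v₃ and v₈ share exactly the 2 values {blue, yellow}; by pigeonhole those values go to them, so strike blue, yellow from v₁, v₂.
So v₂ = black.

black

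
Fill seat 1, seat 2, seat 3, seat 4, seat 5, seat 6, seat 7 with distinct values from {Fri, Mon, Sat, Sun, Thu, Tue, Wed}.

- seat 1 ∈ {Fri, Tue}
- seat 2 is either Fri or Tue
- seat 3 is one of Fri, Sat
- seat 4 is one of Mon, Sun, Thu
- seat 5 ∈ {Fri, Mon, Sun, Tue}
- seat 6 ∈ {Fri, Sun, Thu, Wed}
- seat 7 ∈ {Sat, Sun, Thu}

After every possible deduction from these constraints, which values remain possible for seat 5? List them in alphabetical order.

Among the 7 variables, Wed fits only seat 6 (and all 7 values in {Fri, Mon, Sat, Sun, Thu, Tue, Wed} must be used), so seat 6 = Wed.
The 2 variables seat 1 and seat 2 are confined to {Fri, Tue}, which locks those values in; drop them from seat 3, seat 5.
That leaves seat 3 = Sat. So seat 7 can't be Sat.
No further eliminations apply; seat 5 can still be any of Mon, Sun.

Mon, Sun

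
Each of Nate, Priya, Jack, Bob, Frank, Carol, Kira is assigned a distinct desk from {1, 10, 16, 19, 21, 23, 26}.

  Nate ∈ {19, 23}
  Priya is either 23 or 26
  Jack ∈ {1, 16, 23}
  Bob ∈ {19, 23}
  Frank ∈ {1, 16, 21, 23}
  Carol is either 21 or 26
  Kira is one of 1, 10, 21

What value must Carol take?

21

The 7 variables together cover exactly {1, 10, 16, 19, 21, 23, 26} — 7 values for 7 variables — and 10 appears only in Kira's list, so Kira = 10.
The 2 variables Nate and Bob are confined to {19, 23}, which locks those values in; drop them from Priya, Jack, Frank.
That leaves Priya = 26. So Carol can't be 26.
So Carol = 21.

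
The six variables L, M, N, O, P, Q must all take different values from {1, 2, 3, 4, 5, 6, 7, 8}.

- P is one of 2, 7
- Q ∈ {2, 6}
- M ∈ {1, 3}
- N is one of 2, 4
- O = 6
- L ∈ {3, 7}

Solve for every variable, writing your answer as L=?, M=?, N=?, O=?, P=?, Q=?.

L=3, M=1, N=4, O=6, P=7, Q=2

O's domain is down to {6}, so O = 6. So Q can't be 6.
Q must be 2 (only option left). Remove 2 from N, P.
That leaves N = 4.
P must be 7 (only option left). Eliminate 7 elsewhere: L.
L's domain is down to {3}, so L = 3. So M can't be 3.
M's domain is down to {1}, so M = 1.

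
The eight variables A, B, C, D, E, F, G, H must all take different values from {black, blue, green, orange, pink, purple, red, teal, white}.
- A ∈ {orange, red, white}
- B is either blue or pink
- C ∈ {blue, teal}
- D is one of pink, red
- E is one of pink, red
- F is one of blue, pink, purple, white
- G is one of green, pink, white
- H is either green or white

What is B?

blue

Among the 8 variables, orange fits only A (and all 8 values in {blue, green, orange, pink, purple, red, teal, white} must be used), so A = orange.
Among the 7 still-open variables, purple fits only F (and all 7 values in {blue, green, pink, purple, red, teal, white} must be used), so F = purple.
Among the 6 still-open variables, teal fits only C (and all 6 values in {blue, green, pink, red, teal, white} must be used), so C = teal.
The 5 still-open variables draw from only 5 values {blue, green, pink, red, white}, so each is used; only B can be blue, hence B = blue.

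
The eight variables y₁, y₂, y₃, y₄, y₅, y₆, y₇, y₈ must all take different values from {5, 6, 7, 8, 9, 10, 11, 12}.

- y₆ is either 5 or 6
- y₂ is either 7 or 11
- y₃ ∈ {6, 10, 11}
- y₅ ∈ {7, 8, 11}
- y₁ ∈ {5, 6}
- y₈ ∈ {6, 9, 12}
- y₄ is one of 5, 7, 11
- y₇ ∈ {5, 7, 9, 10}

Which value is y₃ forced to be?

10

The 8 variables together cover exactly {5, 6, 7, 8, 9, 10, 11, 12} — 8 values for 8 variables — and 8 appears only in y₅'s list, so y₅ = 8.
Among the 7 still-open variables, 12 fits only y₈ (and all 7 values in {5, 6, 7, 9, 10, 11, 12} must be used), so y₈ = 12.
The 6 still-open variables together cover exactly {5, 6, 7, 9, 10, 11} — 6 values for 6 variables — and 9 appears only in y₇'s list, so y₇ = 9.
The 5 still-open variables draw from only 5 values {5, 6, 7, 10, 11}, so each is used; only y₃ can be 10, hence y₃ = 10.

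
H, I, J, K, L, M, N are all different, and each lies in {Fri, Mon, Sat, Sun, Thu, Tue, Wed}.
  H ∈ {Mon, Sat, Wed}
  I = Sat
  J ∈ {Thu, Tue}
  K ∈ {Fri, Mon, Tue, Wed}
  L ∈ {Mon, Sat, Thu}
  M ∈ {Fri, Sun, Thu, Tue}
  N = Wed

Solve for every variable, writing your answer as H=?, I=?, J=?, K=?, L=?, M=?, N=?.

I must be Sat (only option left). So H, L can't be Sat.
That leaves N = Wed. Remove Wed from H, K.
H has just one choice, so H = Mon. Eliminate Mon elsewhere: K, L.
L has just one choice, so L = Thu. Strike Thu from J, M.
That leaves J = Tue. Remove Tue from K, M.
K's domain is down to {Fri}, so K = Fri. Eliminate Fri elsewhere: M.
M's domain is down to {Sun}, so M = Sun.

H=Mon, I=Sat, J=Tue, K=Fri, L=Thu, M=Sun, N=Wed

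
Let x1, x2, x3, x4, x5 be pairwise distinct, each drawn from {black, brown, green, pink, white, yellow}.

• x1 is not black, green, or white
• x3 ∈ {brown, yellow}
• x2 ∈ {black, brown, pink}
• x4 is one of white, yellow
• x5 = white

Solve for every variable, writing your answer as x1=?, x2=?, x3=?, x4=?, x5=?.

x5 must be white (only option left). Strike white from x4.
x4 has just one choice, so x4 = yellow. Remove yellow from x1, x3.
x3 must be brown (only option left). Eliminate brown elsewhere: x1, x2.
x1's domain is down to {pink}, so x1 = pink. Strike pink from x2.
x2 has just one choice, so x2 = black.

x1=pink, x2=black, x3=brown, x4=yellow, x5=white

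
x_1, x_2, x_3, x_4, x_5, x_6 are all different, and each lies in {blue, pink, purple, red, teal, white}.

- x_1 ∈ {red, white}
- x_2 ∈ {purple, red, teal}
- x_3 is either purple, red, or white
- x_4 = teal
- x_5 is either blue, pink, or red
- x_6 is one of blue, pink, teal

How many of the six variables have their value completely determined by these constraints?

1

x_4 has just one choice, so x_4 = teal. So x_2, x_6 can't be teal.
The 3 variables x_1, x_2, x_3 are confined to {purple, red, white}, which locks those values in; drop them from x_5.
Determined: x_4=teal. The other variables each still have more than one consistent value. That makes 1.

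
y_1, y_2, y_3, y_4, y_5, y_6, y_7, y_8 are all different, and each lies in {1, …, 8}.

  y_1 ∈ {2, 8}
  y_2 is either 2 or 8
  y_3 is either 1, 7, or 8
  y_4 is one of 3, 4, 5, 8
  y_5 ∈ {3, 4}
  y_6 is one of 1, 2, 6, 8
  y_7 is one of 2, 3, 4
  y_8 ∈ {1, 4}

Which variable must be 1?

Among the 8 variables, 5 fits only y_4 (and all 8 values in {1, 2, 3, 4, 5, 6, 7, 8} must be used), so y_4 = 5.
Among the 7 still-open variables, 6 fits only y_6 (and all 7 values in {1, 2, 3, 4, 6, 7, 8} must be used), so y_6 = 6.
The 6 still-open variables together cover exactly {1, 2, 3, 4, 7, 8} — 6 values for 6 variables — and 7 appears only in y_3's list, so y_3 = 7.
The 5 still-open variables together cover exactly {1, 2, 3, 4, 8} — 5 values for 5 variables — and 1 appears only in y_8's list, so y_8 = 1.

y_8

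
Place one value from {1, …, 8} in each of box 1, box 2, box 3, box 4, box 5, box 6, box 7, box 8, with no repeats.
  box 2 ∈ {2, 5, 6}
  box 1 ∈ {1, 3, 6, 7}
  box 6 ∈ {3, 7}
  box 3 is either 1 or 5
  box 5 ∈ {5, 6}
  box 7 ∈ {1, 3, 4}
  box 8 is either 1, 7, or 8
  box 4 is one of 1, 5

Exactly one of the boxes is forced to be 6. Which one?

The 8 variables draw from only 8 values {1, 2, 3, 4, 5, 6, 7, 8}, so each is used; only box 2 can be 2, hence box 2 = 2.
The 7 still-open variables together cover exactly {1, 3, 4, 5, 6, 7, 8} — 7 values for 7 variables — and 4 appears only in box 7's list, so box 7 = 4.
The 6 still-open variables together cover exactly {1, 3, 5, 6, 7, 8} — 6 values for 6 variables — and 8 appears only in box 8's list, so box 8 = 8.
The 2 variables box 3 and box 4 are confined to {1, 5}, which locks those values in; drop them from box 1, box 5.
So 6 goes to box 5.

box 5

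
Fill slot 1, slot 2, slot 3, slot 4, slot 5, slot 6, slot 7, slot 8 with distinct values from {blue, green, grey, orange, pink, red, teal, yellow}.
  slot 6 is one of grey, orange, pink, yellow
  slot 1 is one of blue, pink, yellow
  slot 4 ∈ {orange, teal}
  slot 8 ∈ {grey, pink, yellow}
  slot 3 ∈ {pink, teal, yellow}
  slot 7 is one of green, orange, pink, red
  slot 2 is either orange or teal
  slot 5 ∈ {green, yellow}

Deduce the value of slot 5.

The 8 variables together cover exactly {blue, green, grey, orange, pink, red, teal, yellow} — 8 values for 8 variables — and blue appears only in slot 1's list, so slot 1 = blue.
Among the 7 still-open variables, red fits only slot 7 (and all 7 values in {green, grey, orange, pink, red, teal, yellow} must be used), so slot 7 = red.
The 6 still-open variables draw from only 6 values {green, grey, orange, pink, teal, yellow}, so each is used; only slot 5 can be green, hence slot 5 = green.

green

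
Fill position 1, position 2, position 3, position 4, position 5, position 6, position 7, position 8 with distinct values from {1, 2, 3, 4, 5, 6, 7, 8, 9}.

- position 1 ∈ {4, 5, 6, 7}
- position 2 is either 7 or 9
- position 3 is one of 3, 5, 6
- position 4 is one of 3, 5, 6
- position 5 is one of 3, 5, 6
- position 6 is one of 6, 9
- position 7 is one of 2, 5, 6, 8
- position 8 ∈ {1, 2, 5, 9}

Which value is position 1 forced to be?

4

position 3, position 4, position 5 share exactly the 3 values {3, 5, 6}; by pigeonhole those values go to them, so strike 3, 5, 6 from position 1, position 6, position 7, position 8.
That leaves position 6 = 9. So position 2, position 8 can't be 9.
position 2 must be 7 (only option left). Remove 7 from position 1.
So position 1 = 4.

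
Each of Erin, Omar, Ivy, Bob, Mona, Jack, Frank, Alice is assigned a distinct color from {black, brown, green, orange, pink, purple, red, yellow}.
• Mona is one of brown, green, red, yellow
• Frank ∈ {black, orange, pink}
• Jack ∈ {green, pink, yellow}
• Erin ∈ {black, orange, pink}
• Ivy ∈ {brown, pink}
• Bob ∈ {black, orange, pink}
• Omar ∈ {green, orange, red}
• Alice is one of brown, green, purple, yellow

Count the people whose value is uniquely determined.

2

The 8 variables together cover exactly {black, brown, green, orange, pink, purple, red, yellow} — 8 values for 8 variables — and purple appears only in Alice's list, so Alice = purple.
The 3 variables Erin, Bob, Frank are confined to {black, orange, pink}, which locks those values in; drop them from Omar, Ivy, Jack.
Ivy's domain is down to {brown}, so Ivy = brown. Strike brown from Mona.
Determined: Ivy=brown, Alice=purple. The other people each still have more than one consistent value. That makes 2.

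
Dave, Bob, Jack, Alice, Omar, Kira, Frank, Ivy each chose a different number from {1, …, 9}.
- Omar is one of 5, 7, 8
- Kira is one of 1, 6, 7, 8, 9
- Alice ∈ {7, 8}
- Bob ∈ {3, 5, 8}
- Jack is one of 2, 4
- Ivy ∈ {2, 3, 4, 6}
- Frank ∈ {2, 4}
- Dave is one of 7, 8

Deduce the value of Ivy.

6

Dave and Alice between them cover only {7, 8} — a naked pair. Remove those values from Bob, Omar, Kira.
That leaves Omar = 5. Remove 5 from Bob.
Bob must be 3 (only option left). Eliminate 3 elsewhere: Ivy.
Jack and Frank share exactly the 2 values {2, 4}; by pigeonhole those values go to them, so strike 2, 4 from Ivy.
So Ivy = 6.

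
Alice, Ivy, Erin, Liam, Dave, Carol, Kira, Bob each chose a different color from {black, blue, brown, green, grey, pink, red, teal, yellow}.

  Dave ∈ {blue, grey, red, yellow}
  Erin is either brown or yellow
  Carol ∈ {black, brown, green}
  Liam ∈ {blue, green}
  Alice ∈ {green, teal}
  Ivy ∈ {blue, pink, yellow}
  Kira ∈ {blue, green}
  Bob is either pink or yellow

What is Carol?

The 2 variables Liam and Kira are confined to {blue, green}, which locks those values in; drop them from Alice, Ivy, Dave, Carol.
That leaves Alice = teal.
Ivy and Bob between them cover only {pink, yellow} — a naked pair. Remove those values from Erin, Dave.
Erin must be brown (only option left). Eliminate brown elsewhere: Carol.
So Carol = black.

black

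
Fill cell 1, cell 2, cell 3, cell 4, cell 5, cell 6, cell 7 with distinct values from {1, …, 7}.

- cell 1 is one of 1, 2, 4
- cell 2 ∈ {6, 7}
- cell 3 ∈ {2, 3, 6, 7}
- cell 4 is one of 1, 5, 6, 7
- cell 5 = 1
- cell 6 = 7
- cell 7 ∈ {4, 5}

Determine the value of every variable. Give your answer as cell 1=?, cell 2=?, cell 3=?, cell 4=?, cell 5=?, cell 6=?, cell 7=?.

cell 5 must be 1 (only option left). Remove 1 from cell 1, cell 4.
cell 6's domain is down to {7}, so cell 6 = 7. Eliminate 7 elsewhere: cell 2, cell 3, cell 4.
cell 2 must be 6 (only option left). Remove 6 from cell 3, cell 4.
cell 4 has just one choice, so cell 4 = 5. Strike 5 from cell 7.
cell 7's domain is down to {4}, so cell 7 = 4. Eliminate 4 elsewhere: cell 1.
cell 1's domain is down to {2}, so cell 1 = 2. So cell 3 can't be 2.
cell 3's domain is down to {3}, so cell 3 = 3.

cell 1=2, cell 2=6, cell 3=3, cell 4=5, cell 5=1, cell 6=7, cell 7=4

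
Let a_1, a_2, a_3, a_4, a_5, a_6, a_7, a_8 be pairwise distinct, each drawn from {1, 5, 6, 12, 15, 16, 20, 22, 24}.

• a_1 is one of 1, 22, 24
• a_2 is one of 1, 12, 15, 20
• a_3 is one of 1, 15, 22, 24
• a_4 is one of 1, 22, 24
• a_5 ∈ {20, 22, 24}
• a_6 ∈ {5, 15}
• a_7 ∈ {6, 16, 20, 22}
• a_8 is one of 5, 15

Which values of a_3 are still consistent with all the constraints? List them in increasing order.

1, 22, 24

a_6 and a_8 between them cover only {5, 15} — a naked pair. Remove those values from a_2, a_3.
a_1, a_3, a_4 share exactly the 3 values {1, 22, 24}; by pigeonhole those values go to them, so strike 1, 22, 24 from a_2, a_5, a_7.
a_5's domain is down to {20}, so a_5 = 20. Remove 20 from a_2, a_7.
a_2 has just one choice, so a_2 = 12.
No further eliminations apply; a_3 can still be any of 1, 22, 24.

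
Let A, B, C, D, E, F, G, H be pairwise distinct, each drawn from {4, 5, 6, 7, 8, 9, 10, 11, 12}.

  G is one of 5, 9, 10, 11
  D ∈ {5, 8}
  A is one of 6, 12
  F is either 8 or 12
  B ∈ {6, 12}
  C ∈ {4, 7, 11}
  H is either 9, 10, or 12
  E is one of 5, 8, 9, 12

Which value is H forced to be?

10

The 2 variables A and B are confined to {6, 12}, which locks those values in; drop them from E, F, H.
F must be 8 (only option left). Eliminate 8 elsewhere: D, E.
That leaves D = 5. Eliminate 5 elsewhere: E, G.
That leaves E = 9. Remove 9 from G, H.
So H = 10.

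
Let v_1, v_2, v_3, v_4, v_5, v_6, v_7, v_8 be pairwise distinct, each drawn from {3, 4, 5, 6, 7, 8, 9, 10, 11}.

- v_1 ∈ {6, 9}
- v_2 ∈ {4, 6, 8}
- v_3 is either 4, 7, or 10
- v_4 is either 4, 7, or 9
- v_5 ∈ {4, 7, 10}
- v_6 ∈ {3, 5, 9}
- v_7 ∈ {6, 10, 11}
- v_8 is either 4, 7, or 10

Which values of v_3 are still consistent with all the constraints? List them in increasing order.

v_3, v_5, v_8 share exactly the 3 values {4, 7, 10}; by pigeonhole those values go to them, so strike 4, 7, 10 from v_2, v_4, v_7.
v_4 must be 9 (only option left). Eliminate 9 elsewhere: v_1, v_6.
v_1 must be 6 (only option left). Strike 6 from v_2, v_7.
v_2 has just one choice, so v_2 = 8.
v_7 has just one choice, so v_7 = 11.
No further eliminations apply; v_3 can still be any of 4, 7, 10.

4, 7, 10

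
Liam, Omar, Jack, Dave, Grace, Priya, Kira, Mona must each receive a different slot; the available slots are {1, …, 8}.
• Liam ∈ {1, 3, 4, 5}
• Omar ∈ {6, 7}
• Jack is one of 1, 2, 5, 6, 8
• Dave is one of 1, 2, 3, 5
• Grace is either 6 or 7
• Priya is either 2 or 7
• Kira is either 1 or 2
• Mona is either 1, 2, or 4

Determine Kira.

Among the 8 variables, 8 fits only Jack (and all 8 values in {1, 2, 3, 4, 5, 6, 7, 8} must be used), so Jack = 8.
The 2 variables Omar and Grace are confined to {6, 7}, which locks those values in; drop them from Priya.
That leaves Priya = 2. Remove 2 from Dave, Kira, Mona.
So Kira = 1.

1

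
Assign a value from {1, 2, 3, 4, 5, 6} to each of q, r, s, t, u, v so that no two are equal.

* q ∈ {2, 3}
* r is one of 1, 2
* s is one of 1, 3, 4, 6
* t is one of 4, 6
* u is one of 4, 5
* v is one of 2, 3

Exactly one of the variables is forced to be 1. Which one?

r

Among the 6 variables, 5 fits only u (and all 6 values in {1, 2, 3, 4, 5, 6} must be used), so u = 5.
The 2 variables q and v are confined to {2, 3}, which locks those values in; drop them from r, s.
So 1 goes to r.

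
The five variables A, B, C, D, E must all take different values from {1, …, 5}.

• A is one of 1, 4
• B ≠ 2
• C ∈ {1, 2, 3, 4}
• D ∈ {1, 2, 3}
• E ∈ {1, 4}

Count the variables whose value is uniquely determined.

1

The 5 variables together cover exactly {1, 2, 3, 4, 5} — 5 values for 5 variables — and 5 appears only in B's list, so B = 5.
A and E share exactly the 2 values {1, 4}; by pigeonhole those values go to them, so strike 1, 4 from C, D.
Determined: B=5. The other variables each still have more than one consistent value. That makes 1.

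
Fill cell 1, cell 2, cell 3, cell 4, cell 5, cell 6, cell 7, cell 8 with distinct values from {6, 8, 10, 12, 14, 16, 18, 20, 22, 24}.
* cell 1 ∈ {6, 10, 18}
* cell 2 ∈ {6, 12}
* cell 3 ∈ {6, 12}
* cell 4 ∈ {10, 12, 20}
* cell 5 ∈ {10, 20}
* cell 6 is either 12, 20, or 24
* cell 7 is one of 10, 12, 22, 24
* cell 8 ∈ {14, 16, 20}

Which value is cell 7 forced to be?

cell 2 and cell 3 between them cover only {6, 12} — a naked pair. Remove those values from cell 1, cell 4, cell 6, cell 7.
The 2 variables cell 4 and cell 5 are confined to {10, 20}, which locks those values in; drop them from cell 1, cell 6, cell 7, cell 8.
cell 1's domain is down to {18}, so cell 1 = 18.
cell 6 must be 24 (only option left). Eliminate 24 elsewhere: cell 7.
So cell 7 = 22.

22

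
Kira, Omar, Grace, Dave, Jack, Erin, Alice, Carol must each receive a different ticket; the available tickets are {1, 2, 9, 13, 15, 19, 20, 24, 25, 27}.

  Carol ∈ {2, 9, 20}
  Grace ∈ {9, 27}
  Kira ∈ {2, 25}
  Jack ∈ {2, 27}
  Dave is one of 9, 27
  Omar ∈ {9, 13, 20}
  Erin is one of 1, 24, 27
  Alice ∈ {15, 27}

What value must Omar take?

Grace and Dave between them cover only {9, 27} — a naked pair. Remove those values from Omar, Jack, Erin, Alice, Carol.
Jack must be 2 (only option left). So Kira, Carol can't be 2.
Alice's domain is down to {15}, so Alice = 15.
Carol must be 20 (only option left). Strike 20 from Omar.
So Omar = 13.

13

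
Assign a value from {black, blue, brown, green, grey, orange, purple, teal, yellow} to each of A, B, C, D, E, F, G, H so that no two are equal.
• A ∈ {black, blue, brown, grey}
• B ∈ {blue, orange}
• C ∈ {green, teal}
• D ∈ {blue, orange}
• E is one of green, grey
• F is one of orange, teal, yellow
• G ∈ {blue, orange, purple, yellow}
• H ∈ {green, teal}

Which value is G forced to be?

purple

B and D share exactly the 2 values {blue, orange}; by pigeonhole those values go to them, so strike blue, orange from A, F, G.
The 2 variables C and H are confined to {green, teal}, which locks those values in; drop them from E, F.
E's domain is down to {grey}, so E = grey. Remove grey from A.
F's domain is down to {yellow}, so F = yellow. Remove yellow from G.
So G = purple.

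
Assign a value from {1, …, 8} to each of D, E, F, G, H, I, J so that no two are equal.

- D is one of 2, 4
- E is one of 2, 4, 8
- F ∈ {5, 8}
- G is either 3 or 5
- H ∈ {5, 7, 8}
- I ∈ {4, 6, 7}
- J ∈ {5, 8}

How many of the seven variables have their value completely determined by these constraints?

The 7 variables together cover exactly {2, 3, 4, 5, 6, 7, 8} — 7 values for 7 variables — and 3 appears only in G's list, so G = 3.
The 6 still-open variables together cover exactly {2, 4, 5, 6, 7, 8} — 6 values for 6 variables — and 6 appears only in I's list, so I = 6.
Among the 5 still-open variables, 7 fits only H (and all 5 values in {2, 4, 5, 7, 8} must be used), so H = 7.
F and J share exactly the 2 values {5, 8}; by pigeonhole those values go to them, so strike 5, 8 from E.
Determined: G=3, H=7, I=6. The other variables each still have more than one consistent value. That makes 3.

3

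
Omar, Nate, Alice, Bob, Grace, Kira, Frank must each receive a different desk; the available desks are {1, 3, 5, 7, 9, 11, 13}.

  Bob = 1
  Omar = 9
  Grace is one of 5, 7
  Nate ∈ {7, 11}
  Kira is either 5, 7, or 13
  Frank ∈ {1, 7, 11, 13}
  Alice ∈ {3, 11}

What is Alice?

3

Omar has just one choice, so Omar = 9.
Bob must be 1 (only option left). Remove 1 from Frank.
Among the 5 still-open variables, 3 fits only Alice (and all 5 values in {3, 5, 7, 11, 13} must be used), so Alice = 3.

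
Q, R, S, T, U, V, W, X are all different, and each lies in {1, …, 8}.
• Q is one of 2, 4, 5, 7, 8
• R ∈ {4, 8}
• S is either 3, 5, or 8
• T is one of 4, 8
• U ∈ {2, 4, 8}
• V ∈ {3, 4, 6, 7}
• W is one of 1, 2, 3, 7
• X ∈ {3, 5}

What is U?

2

The 8 variables together cover exactly {1, 2, 3, 4, 5, 6, 7, 8} — 8 values for 8 variables — and 1 appears only in W's list, so W = 1.
The 7 still-open variables draw from only 7 values {2, 3, 4, 5, 6, 7, 8}, so each is used; only V can be 6, hence V = 6.
The 6 still-open variables draw from only 6 values {2, 3, 4, 5, 7, 8}, so each is used; only Q can be 7, hence Q = 7.
The 5 still-open variables together cover exactly {2, 3, 4, 5, 8} — 5 values for 5 variables — and 2 appears only in U's list, so U = 2.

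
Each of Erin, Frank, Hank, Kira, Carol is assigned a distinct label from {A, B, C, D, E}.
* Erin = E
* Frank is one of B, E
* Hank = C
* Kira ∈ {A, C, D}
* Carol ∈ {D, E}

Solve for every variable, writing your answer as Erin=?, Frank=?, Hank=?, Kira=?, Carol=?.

Erin=E, Frank=B, Hank=C, Kira=A, Carol=D

Erin's domain is down to {E}, so Erin = E. Strike E from Frank, Carol.
Frank's domain is down to {B}, so Frank = B.
Hank must be C (only option left). Eliminate C elsewhere: Kira.
Carol has just one choice, so Carol = D. Remove D from Kira.
Kira must be A (only option left).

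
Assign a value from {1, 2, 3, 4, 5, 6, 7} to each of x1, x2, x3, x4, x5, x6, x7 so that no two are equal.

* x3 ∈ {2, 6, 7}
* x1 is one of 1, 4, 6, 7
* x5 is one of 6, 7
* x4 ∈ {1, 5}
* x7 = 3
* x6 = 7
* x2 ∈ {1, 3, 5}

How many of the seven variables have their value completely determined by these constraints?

5

x6 has just one choice, so x6 = 7. Remove 7 from x1, x3, x5.
x7 must be 3 (only option left). So x2 can't be 3.
That leaves x5 = 6. Eliminate 6 elsewhere: x1, x3.
x3's domain is down to {2}, so x3 = 2.
The 3 still-open variables together cover exactly {1, 4, 5} — 3 values for 3 variables — and 4 appears only in x1's list, so x1 = 4.
Determined: x1=4, x3=2, x5=6, x6=7, x7=3. The other variables each still have more than one consistent value. That makes 5.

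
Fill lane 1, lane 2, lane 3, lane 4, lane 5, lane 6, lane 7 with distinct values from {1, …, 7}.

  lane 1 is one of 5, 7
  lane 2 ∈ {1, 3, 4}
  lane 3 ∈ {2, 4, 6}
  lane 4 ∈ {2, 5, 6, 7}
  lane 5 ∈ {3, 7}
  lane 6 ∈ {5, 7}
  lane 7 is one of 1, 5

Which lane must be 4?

lane 1 and lane 6 between them cover only {5, 7} — a naked pair. Remove those values from lane 4, lane 5, lane 7.
lane 5 has just one choice, so lane 5 = 3. So lane 2 can't be 3.
That leaves lane 7 = 1. Remove 1 from lane 2.
So 4 goes to lane 2.

lane 2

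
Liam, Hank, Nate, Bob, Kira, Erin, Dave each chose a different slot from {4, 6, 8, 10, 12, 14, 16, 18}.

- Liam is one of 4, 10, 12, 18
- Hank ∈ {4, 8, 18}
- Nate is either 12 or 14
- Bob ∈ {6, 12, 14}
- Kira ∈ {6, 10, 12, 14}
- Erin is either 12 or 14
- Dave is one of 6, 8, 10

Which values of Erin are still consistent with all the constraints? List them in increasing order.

12, 14

The 2 variables Nate and Erin are confined to {12, 14}, which locks those values in; drop them from Liam, Bob, Kira.
Bob must be 6 (only option left). Remove 6 from Kira, Dave.
Kira has just one choice, so Kira = 10. So Liam, Dave can't be 10.
Dave must be 8 (only option left). Remove 8 from Hank.
No further eliminations apply; Erin can still be any of 12, 14.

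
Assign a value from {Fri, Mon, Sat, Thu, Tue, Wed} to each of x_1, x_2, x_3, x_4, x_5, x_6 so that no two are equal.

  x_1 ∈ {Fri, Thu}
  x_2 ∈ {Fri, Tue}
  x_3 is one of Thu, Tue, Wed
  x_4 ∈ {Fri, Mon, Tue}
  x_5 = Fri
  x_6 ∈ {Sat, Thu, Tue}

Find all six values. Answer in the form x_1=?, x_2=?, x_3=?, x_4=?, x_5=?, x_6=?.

x_5 has just one choice, so x_5 = Fri. Strike Fri from x_1, x_2, x_4.
x_1 must be Thu (only option left). Remove Thu from x_3, x_6.
That leaves x_2 = Tue. So x_3, x_4, x_6 can't be Tue.
x_3 has just one choice, so x_3 = Wed.
That leaves x_4 = Mon.
That leaves x_6 = Sat.

x_1=Thu, x_2=Tue, x_3=Wed, x_4=Mon, x_5=Fri, x_6=Sat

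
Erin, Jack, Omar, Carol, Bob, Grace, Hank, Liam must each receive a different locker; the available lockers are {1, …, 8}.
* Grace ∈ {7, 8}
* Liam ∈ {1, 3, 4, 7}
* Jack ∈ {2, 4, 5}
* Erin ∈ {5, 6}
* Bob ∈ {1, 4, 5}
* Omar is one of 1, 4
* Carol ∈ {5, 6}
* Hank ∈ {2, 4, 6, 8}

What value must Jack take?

2

The 8 variables draw from only 8 values {1, 2, 3, 4, 5, 6, 7, 8}, so each is used; only Liam can be 3, hence Liam = 3.
Among the 7 still-open variables, 7 fits only Grace (and all 7 values in {1, 2, 4, 5, 6, 7, 8} must be used), so Grace = 7.
Among the 6 still-open variables, 8 fits only Hank (and all 6 values in {1, 2, 4, 5, 6, 8} must be used), so Hank = 8.
Among the 5 still-open variables, 2 fits only Jack (and all 5 values in {1, 2, 4, 5, 6} must be used), so Jack = 2.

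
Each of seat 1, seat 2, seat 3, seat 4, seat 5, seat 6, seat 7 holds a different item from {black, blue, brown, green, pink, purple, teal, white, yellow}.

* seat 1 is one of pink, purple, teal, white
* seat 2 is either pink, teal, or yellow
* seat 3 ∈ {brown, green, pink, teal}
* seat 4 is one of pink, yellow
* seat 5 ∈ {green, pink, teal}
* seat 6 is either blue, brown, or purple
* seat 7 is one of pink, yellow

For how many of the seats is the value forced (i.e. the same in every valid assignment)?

3

The 2 variables seat 4 and seat 7 are confined to {pink, yellow}, which locks those values in; drop them from seat 1, seat 2, seat 3, seat 5.
seat 2 has just one choice, so seat 2 = teal. Remove teal from seat 1, seat 3, seat 5.
seat 5 has just one choice, so seat 5 = green. Eliminate green elsewhere: seat 3.
seat 3's domain is down to {brown}, so seat 3 = brown. Eliminate brown elsewhere: seat 6.
Determined: seat 2=teal, seat 3=brown, seat 5=green. The other seats each still have more than one consistent value. That makes 3.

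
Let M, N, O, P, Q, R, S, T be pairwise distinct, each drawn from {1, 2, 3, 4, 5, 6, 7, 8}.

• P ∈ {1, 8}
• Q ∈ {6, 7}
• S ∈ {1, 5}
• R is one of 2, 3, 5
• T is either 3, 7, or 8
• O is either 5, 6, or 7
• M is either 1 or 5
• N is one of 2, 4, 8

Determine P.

The 8 variables draw from only 8 values {1, 2, 3, 4, 5, 6, 7, 8}, so each is used; only N can be 4, hence N = 4.
The 7 still-open variables together cover exactly {1, 2, 3, 5, 6, 7, 8} — 7 values for 7 variables — and 2 appears only in R's list, so R = 2.
The 6 still-open variables together cover exactly {1, 3, 5, 6, 7, 8} — 6 values for 6 variables — and 3 appears only in T's list, so T = 3.
The 5 still-open variables together cover exactly {1, 5, 6, 7, 8} — 5 values for 5 variables — and 8 appears only in P's list, so P = 8.

8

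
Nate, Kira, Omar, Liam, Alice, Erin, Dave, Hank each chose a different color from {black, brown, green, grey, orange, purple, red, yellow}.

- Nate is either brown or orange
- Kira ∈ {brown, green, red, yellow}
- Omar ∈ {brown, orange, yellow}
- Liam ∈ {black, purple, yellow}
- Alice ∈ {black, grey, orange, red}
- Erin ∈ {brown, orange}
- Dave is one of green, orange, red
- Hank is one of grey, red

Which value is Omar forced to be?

The 8 variables draw from only 8 values {black, brown, green, grey, orange, purple, red, yellow}, so each is used; only Liam can be purple, hence Liam = purple.
The 7 still-open variables draw from only 7 values {black, brown, green, grey, orange, red, yellow}, so each is used; only Alice can be black, hence Alice = black.
The 6 still-open variables draw from only 6 values {brown, green, grey, orange, red, yellow}, so each is used; only Hank can be grey, hence Hank = grey.
Nate and Erin between them cover only {brown, orange} — a naked pair. Remove those values from Kira, Omar, Dave.
So Omar = yellow.

yellow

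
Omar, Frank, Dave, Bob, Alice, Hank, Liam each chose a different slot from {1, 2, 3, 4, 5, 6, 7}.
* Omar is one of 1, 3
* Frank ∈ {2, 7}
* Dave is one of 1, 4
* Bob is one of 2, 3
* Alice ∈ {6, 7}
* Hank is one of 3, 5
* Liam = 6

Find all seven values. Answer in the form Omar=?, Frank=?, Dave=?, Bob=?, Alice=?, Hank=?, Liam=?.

Omar=1, Frank=2, Dave=4, Bob=3, Alice=7, Hank=5, Liam=6

Liam must be 6 (only option left). Eliminate 6 elsewhere: Alice.
That leaves Alice = 7. Eliminate 7 elsewhere: Frank.
Frank's domain is down to {2}, so Frank = 2. Eliminate 2 elsewhere: Bob.
That leaves Bob = 3. Remove 3 from Omar, Hank.
Hank has just one choice, so Hank = 5.
Omar must be 1 (only option left). Strike 1 from Dave.
Dave's domain is down to {4}, so Dave = 4.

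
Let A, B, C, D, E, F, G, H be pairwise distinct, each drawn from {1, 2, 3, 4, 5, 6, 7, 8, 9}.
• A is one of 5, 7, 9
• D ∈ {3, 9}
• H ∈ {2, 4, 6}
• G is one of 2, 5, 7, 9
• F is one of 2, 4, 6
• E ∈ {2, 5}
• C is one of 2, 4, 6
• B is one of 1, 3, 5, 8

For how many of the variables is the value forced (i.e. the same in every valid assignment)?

C, F, H share exactly the 3 values {2, 4, 6}; by pigeonhole those values go to them, so strike 2, 4, 6 from E, G.
E has just one choice, so E = 5. Strike 5 from A, B, G.
A and G share exactly the 2 values {7, 9}; by pigeonhole those values go to them, so strike 7, 9 from D.
D's domain is down to {3}, so D = 3. So B can't be 3.
Determined: D=3, E=5. The other variables each still have more than one consistent value. That makes 2.

2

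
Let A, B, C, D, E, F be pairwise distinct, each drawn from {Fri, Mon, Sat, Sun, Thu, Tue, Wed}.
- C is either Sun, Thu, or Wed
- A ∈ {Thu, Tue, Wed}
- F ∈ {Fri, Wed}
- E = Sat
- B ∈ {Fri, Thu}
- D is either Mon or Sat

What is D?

Mon

E must be Sat (only option left). So D can't be Sat.
So D = Mon.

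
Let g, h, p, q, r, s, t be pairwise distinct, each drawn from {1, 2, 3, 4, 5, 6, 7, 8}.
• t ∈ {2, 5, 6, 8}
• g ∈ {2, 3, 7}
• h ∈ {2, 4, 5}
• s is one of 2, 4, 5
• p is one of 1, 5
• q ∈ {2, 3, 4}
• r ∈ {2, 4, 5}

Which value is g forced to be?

7

The 3 variables h, r, s are confined to {2, 4, 5}, which locks those values in; drop them from g, p, q, t.
That leaves p = 1.
That leaves q = 3. Eliminate 3 elsewhere: g.
So g = 7.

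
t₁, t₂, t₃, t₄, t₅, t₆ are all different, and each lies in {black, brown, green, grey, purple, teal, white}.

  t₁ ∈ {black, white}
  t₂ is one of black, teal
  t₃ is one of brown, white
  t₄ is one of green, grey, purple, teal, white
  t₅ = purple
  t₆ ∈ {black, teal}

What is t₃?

brown

t₅'s domain is down to {purple}, so t₅ = purple. Strike purple from t₄.
t₂ and t₆ share exactly the 2 values {black, teal}; by pigeonhole those values go to them, so strike black, teal from t₁, t₄.
t₁ has just one choice, so t₁ = white. Eliminate white elsewhere: t₃, t₄.
So t₃ = brown.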